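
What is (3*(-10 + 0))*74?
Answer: -2220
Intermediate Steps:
(3*(-10 + 0))*74 = (3*(-10))*74 = -30*74 = -2220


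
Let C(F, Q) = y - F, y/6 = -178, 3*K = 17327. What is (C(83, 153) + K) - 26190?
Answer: -64696/3 ≈ -21565.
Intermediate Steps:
K = 17327/3 (K = (⅓)*17327 = 17327/3 ≈ 5775.7)
y = -1068 (y = 6*(-178) = -1068)
C(F, Q) = -1068 - F
(C(83, 153) + K) - 26190 = ((-1068 - 1*83) + 17327/3) - 26190 = ((-1068 - 83) + 17327/3) - 26190 = (-1151 + 17327/3) - 26190 = 13874/3 - 26190 = -64696/3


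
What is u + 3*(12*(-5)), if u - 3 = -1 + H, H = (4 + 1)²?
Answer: -153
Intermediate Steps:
H = 25 (H = 5² = 25)
u = 27 (u = 3 + (-1 + 25) = 3 + 24 = 27)
u + 3*(12*(-5)) = 27 + 3*(12*(-5)) = 27 + 3*(-60) = 27 - 180 = -153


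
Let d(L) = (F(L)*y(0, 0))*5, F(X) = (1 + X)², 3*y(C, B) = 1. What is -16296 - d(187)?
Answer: -225608/3 ≈ -75203.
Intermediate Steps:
y(C, B) = ⅓ (y(C, B) = (⅓)*1 = ⅓)
d(L) = 5*(1 + L)²/3 (d(L) = ((1 + L)²*(⅓))*5 = ((1 + L)²/3)*5 = 5*(1 + L)²/3)
-16296 - d(187) = -16296 - 5*(1 + 187)²/3 = -16296 - 5*188²/3 = -16296 - 5*35344/3 = -16296 - 1*176720/3 = -16296 - 176720/3 = -225608/3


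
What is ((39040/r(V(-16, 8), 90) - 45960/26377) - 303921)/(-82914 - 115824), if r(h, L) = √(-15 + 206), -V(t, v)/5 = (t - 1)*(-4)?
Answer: 2672190059/1747370742 - 320*√191/311139 ≈ 1.5150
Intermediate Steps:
V(t, v) = -20 + 20*t (V(t, v) = -5*(t - 1)*(-4) = -5*(-1 + t)*(-4) = -5*(4 - 4*t) = -20 + 20*t)
r(h, L) = √191
((39040/r(V(-16, 8), 90) - 45960/26377) - 303921)/(-82914 - 115824) = ((39040/(√191) - 45960/26377) - 303921)/(-82914 - 115824) = ((39040*(√191/191) - 45960*1/26377) - 303921)/(-198738) = ((39040*√191/191 - 45960/26377) - 303921)*(-1/198738) = ((-45960/26377 + 39040*√191/191) - 303921)*(-1/198738) = (-8016570177/26377 + 39040*√191/191)*(-1/198738) = 2672190059/1747370742 - 320*√191/311139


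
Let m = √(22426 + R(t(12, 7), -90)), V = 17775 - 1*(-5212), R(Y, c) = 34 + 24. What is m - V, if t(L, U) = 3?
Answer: -22987 + 2*√5621 ≈ -22837.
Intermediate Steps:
R(Y, c) = 58
V = 22987 (V = 17775 + 5212 = 22987)
m = 2*√5621 (m = √(22426 + 58) = √22484 = 2*√5621 ≈ 149.95)
m - V = 2*√5621 - 1*22987 = 2*√5621 - 22987 = -22987 + 2*√5621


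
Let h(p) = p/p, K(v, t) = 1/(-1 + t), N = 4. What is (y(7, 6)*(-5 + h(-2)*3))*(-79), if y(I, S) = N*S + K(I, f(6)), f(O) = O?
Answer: 19118/5 ≈ 3823.6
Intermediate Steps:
h(p) = 1
y(I, S) = 1/5 + 4*S (y(I, S) = 4*S + 1/(-1 + 6) = 4*S + 1/5 = 1/5 + 4*S)
(y(7, 6)*(-5 + h(-2)*3))*(-79) = ((1/5 + 4*6)*(-5 + 1*3))*(-79) = ((1/5 + 24)*(-5 + 3))*(-79) = ((121/5)*(-2))*(-79) = -242/5*(-79) = 19118/5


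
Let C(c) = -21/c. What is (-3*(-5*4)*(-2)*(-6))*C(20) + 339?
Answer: -417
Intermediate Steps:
(-3*(-5*4)*(-2)*(-6))*C(20) + 339 = (-3*(-5*4)*(-2)*(-6))*(-21/20) + 339 = (-(-60)*(-2)*(-6))*(-21*1/20) + 339 = (-3*40*(-6))*(-21/20) + 339 = -120*(-6)*(-21/20) + 339 = 720*(-21/20) + 339 = -756 + 339 = -417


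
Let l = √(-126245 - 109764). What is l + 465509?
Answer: 465509 + I*√236009 ≈ 4.6551e+5 + 485.81*I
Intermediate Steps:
l = I*√236009 (l = √(-236009) = I*√236009 ≈ 485.81*I)
l + 465509 = I*√236009 + 465509 = 465509 + I*√236009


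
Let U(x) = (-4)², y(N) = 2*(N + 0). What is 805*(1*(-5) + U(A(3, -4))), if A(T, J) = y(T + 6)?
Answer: 8855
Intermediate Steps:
y(N) = 2*N
A(T, J) = 12 + 2*T (A(T, J) = 2*(T + 6) = 2*(6 + T) = 12 + 2*T)
U(x) = 16
805*(1*(-5) + U(A(3, -4))) = 805*(1*(-5) + 16) = 805*(-5 + 16) = 805*11 = 8855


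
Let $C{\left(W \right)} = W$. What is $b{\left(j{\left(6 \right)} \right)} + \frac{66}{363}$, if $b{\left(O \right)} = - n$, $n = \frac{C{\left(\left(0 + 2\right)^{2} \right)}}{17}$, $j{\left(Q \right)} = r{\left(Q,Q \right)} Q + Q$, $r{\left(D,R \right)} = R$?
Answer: $- \frac{10}{187} \approx -0.053476$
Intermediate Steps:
$j{\left(Q \right)} = Q + Q^{2}$ ($j{\left(Q \right)} = Q Q + Q = Q^{2} + Q = Q + Q^{2}$)
$n = \frac{4}{17}$ ($n = \frac{\left(0 + 2\right)^{2}}{17} = 2^{2} \cdot \frac{1}{17} = 4 \cdot \frac{1}{17} = \frac{4}{17} \approx 0.23529$)
$b{\left(O \right)} = - \frac{4}{17}$ ($b{\left(O \right)} = \left(-1\right) \frac{4}{17} = - \frac{4}{17}$)
$b{\left(j{\left(6 \right)} \right)} + \frac{66}{363} = - \frac{4}{17} + \frac{66}{363} = - \frac{4}{17} + 66 \cdot \frac{1}{363} = - \frac{4}{17} + \frac{2}{11} = - \frac{10}{187}$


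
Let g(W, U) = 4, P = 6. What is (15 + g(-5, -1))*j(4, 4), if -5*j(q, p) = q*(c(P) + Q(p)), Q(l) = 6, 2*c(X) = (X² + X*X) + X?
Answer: -684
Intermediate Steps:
c(X) = X² + X/2 (c(X) = ((X² + X*X) + X)/2 = ((X² + X²) + X)/2 = (2*X² + X)/2 = (X + 2*X²)/2 = X² + X/2)
j(q, p) = -9*q (j(q, p) = -q*(6*(½ + 6) + 6)/5 = -q*(6*(13/2) + 6)/5 = -q*(39 + 6)/5 = -q*45/5 = -9*q)
(15 + g(-5, -1))*j(4, 4) = (15 + 4)*(-9*4) = 19*(-36) = -684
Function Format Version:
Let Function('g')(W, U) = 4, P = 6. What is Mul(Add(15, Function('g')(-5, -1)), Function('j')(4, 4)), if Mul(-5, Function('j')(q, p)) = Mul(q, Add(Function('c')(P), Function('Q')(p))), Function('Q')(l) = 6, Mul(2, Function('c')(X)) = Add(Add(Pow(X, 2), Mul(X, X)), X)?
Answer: -684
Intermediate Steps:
Function('c')(X) = Add(Pow(X, 2), Mul(Rational(1, 2), X)) (Function('c')(X) = Mul(Rational(1, 2), Add(Add(Pow(X, 2), Mul(X, X)), X)) = Mul(Rational(1, 2), Add(Add(Pow(X, 2), Pow(X, 2)), X)) = Mul(Rational(1, 2), Add(Mul(2, Pow(X, 2)), X)) = Mul(Rational(1, 2), Add(X, Mul(2, Pow(X, 2)))) = Add(Pow(X, 2), Mul(Rational(1, 2), X)))
Function('j')(q, p) = Mul(-9, q) (Function('j')(q, p) = Mul(Rational(-1, 5), Mul(q, Add(Mul(6, Add(Rational(1, 2), 6)), 6))) = Mul(Rational(-1, 5), Mul(q, Add(Mul(6, Rational(13, 2)), 6))) = Mul(Rational(-1, 5), Mul(q, Add(39, 6))) = Mul(Rational(-1, 5), Mul(q, 45)) = Mul(Rational(-1, 5), Mul(45, q)) = Mul(-9, q))
Mul(Add(15, Function('g')(-5, -1)), Function('j')(4, 4)) = Mul(Add(15, 4), Mul(-9, 4)) = Mul(19, -36) = -684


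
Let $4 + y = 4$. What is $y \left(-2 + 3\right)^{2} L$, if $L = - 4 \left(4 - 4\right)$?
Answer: $0$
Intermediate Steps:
$y = 0$ ($y = -4 + 4 = 0$)
$L = 0$ ($L = \left(-4\right) 0 = 0$)
$y \left(-2 + 3\right)^{2} L = 0 \left(-2 + 3\right)^{2} \cdot 0 = 0 \cdot 1^{2} \cdot 0 = 0 \cdot 1 \cdot 0 = 0 \cdot 0 = 0$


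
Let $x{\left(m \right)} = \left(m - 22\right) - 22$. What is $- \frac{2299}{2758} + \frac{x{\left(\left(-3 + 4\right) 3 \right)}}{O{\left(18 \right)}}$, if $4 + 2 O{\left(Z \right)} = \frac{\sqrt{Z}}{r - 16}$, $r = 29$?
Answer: $\frac{73353171}{3703994} + \frac{1599 \sqrt{2}}{1343} \approx 21.488$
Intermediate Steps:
$O{\left(Z \right)} = -2 + \frac{\sqrt{Z}}{26}$ ($O{\left(Z \right)} = -2 + \frac{\frac{1}{29 - 16} \sqrt{Z}}{2} = -2 + \frac{\frac{1}{13} \sqrt{Z}}{2} = -2 + \frac{\sqrt{Z}}{26}$)
$x{\left(m \right)} = -44 + m$ ($x{\left(m \right)} = \left(-22 + m\right) - 22 = -44 + m$)
$- \frac{2299}{2758} + \frac{x{\left(\left(-3 + 4\right) 3 \right)}}{O{\left(18 \right)}} = - \frac{2299}{2758} + \frac{-44 + \left(-3 + 4\right) 3}{-2 + \frac{\sqrt{18}}{26}} = \left(-2299\right) \frac{1}{2758} + \frac{-44 + 1 \cdot 3}{-2 + \frac{3 \sqrt{2}}{26}} = - \frac{2299}{2758} + \frac{-44 + 3}{-2 + \frac{3 \sqrt{2}}{26}} = - \frac{2299}{2758} - \frac{41}{-2 + \frac{3 \sqrt{2}}{26}}$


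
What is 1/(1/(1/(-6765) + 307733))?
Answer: 2081813744/6765 ≈ 3.0773e+5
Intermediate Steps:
1/(1/(1/(-6765) + 307733)) = 1/(1/(-1/6765 + 307733)) = 1/(1/(2081813744/6765)) = 1/(6765/2081813744) = 2081813744/6765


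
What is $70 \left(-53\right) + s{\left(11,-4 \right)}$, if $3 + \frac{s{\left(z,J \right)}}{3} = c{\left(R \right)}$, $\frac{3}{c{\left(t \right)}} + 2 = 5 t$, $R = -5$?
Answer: $- \frac{11158}{3} \approx -3719.3$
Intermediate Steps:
$c{\left(t \right)} = \frac{3}{-2 + 5 t}$
$s{\left(z,J \right)} = - \frac{28}{3}$ ($s{\left(z,J \right)} = -9 + 3 \frac{3}{-2 + 5 \left(-5\right)} = -9 + 3 \frac{3}{-2 - 25} = -9 + 3 \frac{3}{-27} = -9 + 3 \cdot 3 \left(- \frac{1}{27}\right) = -9 + 3 \left(- \frac{1}{9}\right) = -9 - \frac{1}{3} = - \frac{28}{3}$)
$70 \left(-53\right) + s{\left(11,-4 \right)} = 70 \left(-53\right) - \frac{28}{3} = -3710 - \frac{28}{3} = - \frac{11158}{3}$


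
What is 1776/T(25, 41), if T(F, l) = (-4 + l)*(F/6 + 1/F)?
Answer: 7200/631 ≈ 11.410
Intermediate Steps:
T(F, l) = (-4 + l)*(1/F + F/6) (T(F, l) = (-4 + l)*(F*(⅙) + 1/F) = (-4 + l)*(F/6 + 1/F) = (-4 + l)*(1/F + F/6))
1776/T(25, 41) = 1776/(((-4 + 41 + (⅙)*25²*(-4 + 41))/25)) = 1776/(((-4 + 41 + (⅙)*625*37)/25)) = 1776/(((-4 + 41 + 23125/6)/25)) = 1776/(((1/25)*(23347/6))) = 1776/(23347/150) = 1776*(150/23347) = 7200/631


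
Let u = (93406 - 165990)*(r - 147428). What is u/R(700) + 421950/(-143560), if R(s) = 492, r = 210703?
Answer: -169931899705/18204 ≈ -9.3349e+6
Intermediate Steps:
u = -4592752600 (u = (93406 - 165990)*(210703 - 147428) = -72584*63275 = -4592752600)
u/R(700) + 421950/(-143560) = -4592752600/492 + 421950/(-143560) = -4592752600*1/492 + 421950*(-1/143560) = -1148188150/123 - 435/148 = -169931899705/18204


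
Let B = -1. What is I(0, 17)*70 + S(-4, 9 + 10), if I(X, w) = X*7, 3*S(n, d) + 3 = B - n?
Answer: 0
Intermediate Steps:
S(n, d) = -4/3 - n/3 (S(n, d) = -1 + (-1 - n)/3 = -1 + (-1/3 - n/3) = -4/3 - n/3)
I(X, w) = 7*X
I(0, 17)*70 + S(-4, 9 + 10) = (7*0)*70 + (-4/3 - 1/3*(-4)) = 0*70 + (-4/3 + 4/3) = 0 + 0 = 0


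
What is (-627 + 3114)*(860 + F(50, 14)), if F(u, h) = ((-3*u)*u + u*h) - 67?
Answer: -14939409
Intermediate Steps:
F(u, h) = -67 - 3*u**2 + h*u (F(u, h) = (-3*u**2 + h*u) - 67 = -67 - 3*u**2 + h*u)
(-627 + 3114)*(860 + F(50, 14)) = (-627 + 3114)*(860 + (-67 - 3*50**2 + 14*50)) = 2487*(860 + (-67 - 3*2500 + 700)) = 2487*(860 + (-67 - 7500 + 700)) = 2487*(860 - 6867) = 2487*(-6007) = -14939409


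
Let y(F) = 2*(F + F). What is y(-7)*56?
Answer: -1568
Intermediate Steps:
y(F) = 4*F (y(F) = 2*(2*F) = 4*F)
y(-7)*56 = (4*(-7))*56 = -28*56 = -1568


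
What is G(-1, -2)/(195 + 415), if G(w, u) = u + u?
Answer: -2/305 ≈ -0.0065574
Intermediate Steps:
G(w, u) = 2*u
G(-1, -2)/(195 + 415) = (2*(-2))/(195 + 415) = -4/610 = (1/610)*(-4) = -2/305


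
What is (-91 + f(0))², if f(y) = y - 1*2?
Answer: 8649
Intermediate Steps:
f(y) = -2 + y (f(y) = y - 2 = -2 + y)
(-91 + f(0))² = (-91 + (-2 + 0))² = (-91 - 2)² = (-93)² = 8649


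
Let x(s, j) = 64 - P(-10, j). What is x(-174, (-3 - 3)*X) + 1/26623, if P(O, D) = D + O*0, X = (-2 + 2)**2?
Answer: 1703873/26623 ≈ 64.000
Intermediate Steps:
X = 0 (X = 0**2 = 0)
P(O, D) = D (P(O, D) = D + 0 = D)
x(s, j) = 64 - j
x(-174, (-3 - 3)*X) + 1/26623 = (64 - (-3 - 3)*0) + 1/26623 = (64 - (-6)*0) + 1/26623 = (64 - 1*0) + 1/26623 = (64 + 0) + 1/26623 = 64 + 1/26623 = 1703873/26623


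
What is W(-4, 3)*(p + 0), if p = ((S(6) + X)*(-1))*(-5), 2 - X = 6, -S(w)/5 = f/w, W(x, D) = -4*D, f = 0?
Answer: 240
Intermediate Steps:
S(w) = 0 (S(w) = -0/w = -5*0 = 0)
X = -4 (X = 2 - 1*6 = 2 - 6 = -4)
p = -20 (p = ((0 - 4)*(-1))*(-5) = -4*(-1)*(-5) = 4*(-5) = -20)
W(-4, 3)*(p + 0) = (-4*3)*(-20 + 0) = -12*(-20) = 240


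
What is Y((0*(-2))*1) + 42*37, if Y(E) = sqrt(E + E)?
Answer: 1554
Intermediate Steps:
Y(E) = sqrt(2)*sqrt(E) (Y(E) = sqrt(2*E) = sqrt(2)*sqrt(E))
Y((0*(-2))*1) + 42*37 = sqrt(2)*sqrt((0*(-2))*1) + 42*37 = sqrt(2)*sqrt(0*1) + 1554 = sqrt(2)*sqrt(0) + 1554 = sqrt(2)*0 + 1554 = 0 + 1554 = 1554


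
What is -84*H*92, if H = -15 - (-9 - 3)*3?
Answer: -162288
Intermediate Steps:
H = 21 (H = -15 - (-12)*3 = -15 - 1*(-36) = -15 + 36 = 21)
-84*H*92 = -84*21*92 = -1764*92 = -162288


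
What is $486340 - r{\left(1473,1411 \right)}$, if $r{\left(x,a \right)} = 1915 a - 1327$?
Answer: $-2214398$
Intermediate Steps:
$r{\left(x,a \right)} = -1327 + 1915 a$
$486340 - r{\left(1473,1411 \right)} = 486340 - \left(-1327 + 1915 \cdot 1411\right) = 486340 - \left(-1327 + 2702065\right) = 486340 - 2700738 = -2214398$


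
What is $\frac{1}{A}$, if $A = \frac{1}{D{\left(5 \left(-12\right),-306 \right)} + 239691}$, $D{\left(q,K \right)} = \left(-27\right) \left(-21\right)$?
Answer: $240258$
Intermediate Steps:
$D{\left(q,K \right)} = 567$
$A = \frac{1}{240258}$ ($A = \frac{1}{567 + 239691} = \frac{1}{240258} \approx 4.1622 \cdot 10^{-6}$)
$\frac{1}{A} = \frac{1}{\frac{1}{240258}} = 240258$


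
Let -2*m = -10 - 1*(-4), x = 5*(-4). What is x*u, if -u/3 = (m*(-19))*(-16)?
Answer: 54720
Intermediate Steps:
x = -20
m = 3 (m = -(-10 - 1*(-4))/2 = -(-10 + 4)/2 = -½*(-6) = 3)
u = -2736 (u = -3*3*(-19)*(-16) = -(-171)*(-16) = -3*912 = -2736)
x*u = -20*(-2736) = 54720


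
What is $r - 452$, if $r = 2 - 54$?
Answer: $-504$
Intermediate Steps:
$r = -52$ ($r = 2 - 54 = -52$)
$r - 452 = -52 - 452 = -504$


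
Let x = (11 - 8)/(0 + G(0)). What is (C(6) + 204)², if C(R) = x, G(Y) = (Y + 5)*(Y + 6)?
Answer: 4165681/100 ≈ 41657.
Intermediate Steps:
G(Y) = (5 + Y)*(6 + Y)
x = ⅒ (x = (11 - 8)/(0 + (30 + 0² + 11*0)) = 3/(0 + (30 + 0 + 0)) = 3/(0 + 30) = 3/30 = 3*(1/30) = ⅒ ≈ 0.10000)
C(R) = ⅒
(C(6) + 204)² = (⅒ + 204)² = (2041/10)² = 4165681/100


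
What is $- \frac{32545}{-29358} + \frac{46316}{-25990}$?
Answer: $- \frac{256950289}{381507210} \approx -0.67351$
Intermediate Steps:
$- \frac{32545}{-29358} + \frac{46316}{-25990} = \left(-32545\right) \left(- \frac{1}{29358}\right) + 46316 \left(- \frac{1}{25990}\right) = \frac{32545}{29358} - \frac{23158}{12995} = - \frac{256950289}{381507210}$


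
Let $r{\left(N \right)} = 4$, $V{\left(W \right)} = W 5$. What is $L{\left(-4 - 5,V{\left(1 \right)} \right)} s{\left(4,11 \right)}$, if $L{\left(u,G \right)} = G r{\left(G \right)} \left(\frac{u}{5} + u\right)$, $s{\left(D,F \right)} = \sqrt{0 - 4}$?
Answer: $- 432 i \approx - 432.0 i$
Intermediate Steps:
$V{\left(W \right)} = 5 W$
$s{\left(D,F \right)} = 2 i$ ($s{\left(D,F \right)} = \sqrt{-4} = 2 i$)
$L{\left(u,G \right)} = \frac{24 G u}{5}$ ($L{\left(u,G \right)} = G 4 \left(\frac{u}{5} + u\right) = 4 G \left(u \frac{1}{5} + u\right) = 4 G \left(\frac{u}{5} + u\right) = 4 G \frac{6 u}{5} = \frac{24 G u}{5}$)
$L{\left(-4 - 5,V{\left(1 \right)} \right)} s{\left(4,11 \right)} = \frac{24 \cdot 5 \cdot 1 \left(-4 - 5\right)}{5} \cdot 2 i = \frac{24}{5} \cdot 5 \left(-4 - 5\right) 2 i = \frac{24}{5} \cdot 5 \left(-9\right) 2 i = - 216 \cdot 2 i = - 432 i$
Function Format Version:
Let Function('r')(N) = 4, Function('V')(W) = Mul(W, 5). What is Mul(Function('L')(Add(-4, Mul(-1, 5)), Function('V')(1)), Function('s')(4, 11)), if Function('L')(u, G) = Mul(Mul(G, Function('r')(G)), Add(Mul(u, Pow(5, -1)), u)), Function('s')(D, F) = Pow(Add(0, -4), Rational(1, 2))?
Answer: Mul(-432, I) ≈ Mul(-432.00, I)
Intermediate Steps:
Function('V')(W) = Mul(5, W)
Function('s')(D, F) = Mul(2, I) (Function('s')(D, F) = Pow(-4, Rational(1, 2)) = Mul(2, I))
Function('L')(u, G) = Mul(Rational(24, 5), G, u) (Function('L')(u, G) = Mul(Mul(G, 4), Add(Mul(u, Pow(5, -1)), u)) = Mul(Mul(4, G), Add(Mul(u, Rational(1, 5)), u)) = Mul(Mul(4, G), Add(Mul(Rational(1, 5), u), u)) = Mul(Mul(4, G), Mul(Rational(6, 5), u)) = Mul(Rational(24, 5), G, u))
Mul(Function('L')(Add(-4, Mul(-1, 5)), Function('V')(1)), Function('s')(4, 11)) = Mul(Mul(Rational(24, 5), Mul(5, 1), Add(-4, Mul(-1, 5))), Mul(2, I)) = Mul(Mul(Rational(24, 5), 5, Add(-4, -5)), Mul(2, I)) = Mul(Mul(Rational(24, 5), 5, -9), Mul(2, I)) = Mul(-216, Mul(2, I)) = Mul(-432, I)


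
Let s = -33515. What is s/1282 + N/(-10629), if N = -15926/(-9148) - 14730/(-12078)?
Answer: -820004435719067/31366089408159 ≈ -26.143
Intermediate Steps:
N = 27258689/9207462 (N = -15926*(-1/9148) - 14730*(-1/12078) = 7963/4574 + 2455/2013 = 27258689/9207462 ≈ 2.9605)
s/1282 + N/(-10629) = -33515/1282 + (27258689/9207462)/(-10629) = -33515*1/1282 + (27258689/9207462)*(-1/10629) = -33515/1282 - 27258689/97866113598 = -820004435719067/31366089408159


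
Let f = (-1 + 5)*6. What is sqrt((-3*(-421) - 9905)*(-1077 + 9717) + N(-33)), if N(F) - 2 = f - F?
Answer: I*sqrt(74666821) ≈ 8641.0*I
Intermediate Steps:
f = 24 (f = 4*6 = 24)
N(F) = 26 - F (N(F) = 2 + (24 - F) = 26 - F)
sqrt((-3*(-421) - 9905)*(-1077 + 9717) + N(-33)) = sqrt((-3*(-421) - 9905)*(-1077 + 9717) + (26 - 1*(-33))) = sqrt((1263 - 9905)*8640 + (26 + 33)) = sqrt(-8642*8640 + 59) = sqrt(-74666880 + 59) = sqrt(-74666821) = I*sqrt(74666821)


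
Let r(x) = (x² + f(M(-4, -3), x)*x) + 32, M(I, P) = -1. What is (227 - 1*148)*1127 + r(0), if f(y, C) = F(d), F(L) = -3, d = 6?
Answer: 89065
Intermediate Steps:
f(y, C) = -3
r(x) = 32 + x² - 3*x (r(x) = (x² - 3*x) + 32 = 32 + x² - 3*x)
(227 - 1*148)*1127 + r(0) = (227 - 1*148)*1127 + (32 + 0² - 3*0) = (227 - 148)*1127 + (32 + 0 + 0) = 79*1127 + 32 = 89033 + 32 = 89065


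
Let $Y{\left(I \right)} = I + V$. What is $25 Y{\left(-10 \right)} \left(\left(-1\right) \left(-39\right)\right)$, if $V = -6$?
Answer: $-15600$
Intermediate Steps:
$Y{\left(I \right)} = -6 + I$ ($Y{\left(I \right)} = I - 6 = -6 + I$)
$25 Y{\left(-10 \right)} \left(\left(-1\right) \left(-39\right)\right) = 25 \left(-6 - 10\right) \left(\left(-1\right) \left(-39\right)\right) = 25 \left(-16\right) 39 = \left(-400\right) 39 = -15600$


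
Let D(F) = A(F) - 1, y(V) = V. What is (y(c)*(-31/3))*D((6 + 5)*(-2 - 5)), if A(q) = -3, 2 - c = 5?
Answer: -124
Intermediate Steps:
c = -3 (c = 2 - 1*5 = 2 - 5 = -3)
D(F) = -4 (D(F) = -3 - 1 = -4)
(y(c)*(-31/3))*D((6 + 5)*(-2 - 5)) = -(-93)/3*(-4) = -3*(-31/3)*(-4) = 31*(-4) = -124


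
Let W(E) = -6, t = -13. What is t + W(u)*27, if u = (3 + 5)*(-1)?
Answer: -175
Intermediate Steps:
u = -8 (u = 8*(-1) = -8)
t + W(u)*27 = -13 - 6*27 = -13 - 162 = -175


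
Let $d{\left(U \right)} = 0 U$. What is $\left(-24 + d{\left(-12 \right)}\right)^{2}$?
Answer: $576$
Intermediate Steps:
$d{\left(U \right)} = 0$
$\left(-24 + d{\left(-12 \right)}\right)^{2} = \left(-24 + 0\right)^{2} = \left(-24\right)^{2} = 576$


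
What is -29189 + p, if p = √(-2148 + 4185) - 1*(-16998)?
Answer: -12191 + √2037 ≈ -12146.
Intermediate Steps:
p = 16998 + √2037 (p = √2037 + 16998 = 16998 + √2037 ≈ 17043.)
-29189 + p = -29189 + (16998 + √2037) = -12191 + √2037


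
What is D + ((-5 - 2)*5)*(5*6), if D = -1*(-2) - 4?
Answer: -1052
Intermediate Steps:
D = -2 (D = 2 - 4 = -2)
D + ((-5 - 2)*5)*(5*6) = -2 + ((-5 - 2)*5)*(5*6) = -2 - 7*5*30 = -2 - 35*30 = -2 - 1050 = -1052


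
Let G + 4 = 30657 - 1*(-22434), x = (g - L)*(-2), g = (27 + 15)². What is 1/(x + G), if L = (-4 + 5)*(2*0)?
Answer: 1/49559 ≈ 2.0178e-5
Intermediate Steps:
L = 0 (L = 1*0 = 0)
g = 1764 (g = 42² = 1764)
x = -3528 (x = (1764 - 1*0)*(-2) = (1764 + 0)*(-2) = 1764*(-2) = -3528)
G = 53087 (G = -4 + (30657 - 1*(-22434)) = -4 + (30657 + 22434) = -4 + 53091 = 53087)
1/(x + G) = 1/(-3528 + 53087) = 1/49559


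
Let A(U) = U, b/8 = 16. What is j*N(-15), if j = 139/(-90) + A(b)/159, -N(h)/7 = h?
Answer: -24689/318 ≈ -77.638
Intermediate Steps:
b = 128 (b = 8*16 = 128)
N(h) = -7*h
j = -3527/4770 (j = 139/(-90) + 128/159 = 139*(-1/90) + 128*(1/159) = -139/90 + 128/159 = -3527/4770 ≈ -0.73941)
j*N(-15) = -(-24689)*(-15)/4770 = -3527/4770*105 = -24689/318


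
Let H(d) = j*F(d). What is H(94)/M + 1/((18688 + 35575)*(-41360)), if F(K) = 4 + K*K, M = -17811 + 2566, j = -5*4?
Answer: 79359073161751/6842924606320 ≈ 11.597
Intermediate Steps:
j = -20
M = -15245
F(K) = 4 + K²
H(d) = -80 - 20*d² (H(d) = -20*(4 + d²) = -80 - 20*d²)
H(94)/M + 1/((18688 + 35575)*(-41360)) = (-80 - 20*94²)/(-15245) + 1/((18688 + 35575)*(-41360)) = (-80 - 20*8836)*(-1/15245) - 1/41360/54263 = (-80 - 176720)*(-1/15245) + (1/54263)*(-1/41360) = -176800*(-1/15245) - 1/2244317680 = 35360/3049 - 1/2244317680 = 79359073161751/6842924606320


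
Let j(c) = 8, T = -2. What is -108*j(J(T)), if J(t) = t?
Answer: -864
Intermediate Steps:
-108*j(J(T)) = -108*8 = -864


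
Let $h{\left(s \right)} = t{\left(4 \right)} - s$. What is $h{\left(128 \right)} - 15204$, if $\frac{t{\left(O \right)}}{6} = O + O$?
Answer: $-15284$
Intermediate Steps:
$t{\left(O \right)} = 12 O$ ($t{\left(O \right)} = 6 \left(O + O\right) = 6 \cdot 2 O = 12 O$)
$h{\left(s \right)} = 48 - s$ ($h{\left(s \right)} = 12 \cdot 4 - s = 48 - s$)
$h{\left(128 \right)} - 15204 = \left(48 - 128\right) - 15204 = -80 - 15204 = -15284$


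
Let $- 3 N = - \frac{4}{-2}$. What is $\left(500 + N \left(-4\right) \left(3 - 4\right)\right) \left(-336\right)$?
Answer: $-167104$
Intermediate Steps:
$N = - \frac{2}{3}$ ($N = - \frac{\left(-4\right) \frac{1}{-2}}{3} = - \frac{\left(-4\right) \left(- \frac{1}{2}\right)}{3} = \left(- \frac{1}{3}\right) 2 = - \frac{2}{3} \approx -0.66667$)
$\left(500 + N \left(-4\right) \left(3 - 4\right)\right) \left(-336\right) = \left(500 + \left(- \frac{2}{3}\right) \left(-4\right) \left(3 - 4\right)\right) \left(-336\right) = \left(500 + \frac{8 \left(3 - 4\right)}{3}\right) \left(-336\right) = \left(500 + \frac{8}{3} \left(-1\right)\right) \left(-336\right) = \left(500 - \frac{8}{3}\right) \left(-336\right) = \frac{1492}{3} \left(-336\right) = -167104$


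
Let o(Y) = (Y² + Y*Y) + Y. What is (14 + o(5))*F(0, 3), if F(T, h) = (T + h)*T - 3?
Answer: -207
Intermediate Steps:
o(Y) = Y + 2*Y² (o(Y) = (Y² + Y²) + Y = 2*Y² + Y = Y + 2*Y²)
F(T, h) = -3 + T*(T + h) (F(T, h) = T*(T + h) - 3 = -3 + T*(T + h))
(14 + o(5))*F(0, 3) = (14 + 5*(1 + 2*5))*(-3 + 0² + 0*3) = (14 + 5*(1 + 10))*(-3 + 0 + 0) = (14 + 5*11)*(-3) = (14 + 55)*(-3) = 69*(-3) = -207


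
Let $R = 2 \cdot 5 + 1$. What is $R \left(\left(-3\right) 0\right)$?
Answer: $0$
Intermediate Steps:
$R = 11$ ($R = 10 + 1 = 11$)
$R \left(\left(-3\right) 0\right) = 11 \left(\left(-3\right) 0\right) = 11 \cdot 0 = 0$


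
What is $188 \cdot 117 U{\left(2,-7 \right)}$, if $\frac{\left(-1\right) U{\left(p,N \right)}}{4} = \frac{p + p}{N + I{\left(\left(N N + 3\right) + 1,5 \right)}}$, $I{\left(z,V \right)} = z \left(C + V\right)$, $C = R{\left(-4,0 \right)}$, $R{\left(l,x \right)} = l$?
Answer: $- \frac{175968}{23} \approx -7650.8$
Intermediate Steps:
$C = -4$
$I{\left(z,V \right)} = z \left(-4 + V\right)$
$U{\left(p,N \right)} = - \frac{8 p}{4 + N + N^{2}}$ ($U{\left(p,N \right)} = - 4 \frac{p + p}{N + \left(\left(N N + 3\right) + 1\right) \left(-4 + 5\right)} = - 4 \frac{2 p}{N + \left(\left(N^{2} + 3\right) + 1\right) 1} = - 4 \frac{2 p}{N + \left(\left(3 + N^{2}\right) + 1\right) 1} = - 4 \frac{2 p}{N + \left(4 + N^{2}\right) 1} = - 4 \frac{2 p}{N + \left(4 + N^{2}\right)} = - 4 \frac{2 p}{4 + N + N^{2}} = - \frac{8 p}{4 + N + N^{2}}$)
$188 \cdot 117 U{\left(2,-7 \right)} = 188 \cdot 117 \left(\left(-8\right) 2 \frac{1}{4 - 7 + \left(-7\right)^{2}}\right) = 21996 \left(\left(-8\right) 2 \frac{1}{4 - 7 + 49}\right) = 21996 \left(\left(-8\right) 2 \cdot \frac{1}{46}\right) = 21996 \left(- \frac{8}{23}\right) = - \frac{175968}{23}$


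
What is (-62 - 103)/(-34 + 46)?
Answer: -55/4 ≈ -13.750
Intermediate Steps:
(-62 - 103)/(-34 + 46) = -165/12 = -165*1/12 = -55/4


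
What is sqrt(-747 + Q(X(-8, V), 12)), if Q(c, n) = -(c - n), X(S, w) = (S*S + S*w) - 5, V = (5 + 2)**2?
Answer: I*sqrt(402) ≈ 20.05*I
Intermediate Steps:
V = 49 (V = 7**2 = 49)
X(S, w) = -5 + S**2 + S*w (X(S, w) = (S**2 + S*w) - 5 = -5 + S**2 + S*w)
Q(c, n) = n - c
sqrt(-747 + Q(X(-8, V), 12)) = sqrt(-747 + (12 - (-5 + (-8)**2 - 8*49))) = sqrt(-747 + (12 - (-5 + 64 - 392))) = sqrt(-747 + (12 - 1*(-333))) = sqrt(-747 + (12 + 333)) = sqrt(-747 + 345) = sqrt(-402) = I*sqrt(402)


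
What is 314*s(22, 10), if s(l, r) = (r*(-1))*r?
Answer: -31400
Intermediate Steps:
s(l, r) = -r² (s(l, r) = (-r)*r = -r²)
314*s(22, 10) = 314*(-1*10²) = 314*(-1*100) = 314*(-100) = -31400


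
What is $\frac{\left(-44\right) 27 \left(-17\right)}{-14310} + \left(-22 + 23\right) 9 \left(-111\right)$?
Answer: $- \frac{265109}{265} \approx -1000.4$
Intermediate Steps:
$\frac{\left(-44\right) 27 \left(-17\right)}{-14310} + \left(-22 + 23\right) 9 \left(-111\right) = \left(-1188\right) \left(-17\right) \left(- \frac{1}{14310}\right) + 1 \cdot 9 \left(-111\right) = 20196 \left(- \frac{1}{14310}\right) + 9 \left(-111\right) = - \frac{374}{265} - 999 = - \frac{265109}{265}$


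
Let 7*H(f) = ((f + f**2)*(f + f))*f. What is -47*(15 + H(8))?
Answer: -438087/7 ≈ -62584.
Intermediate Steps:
H(f) = 2*f**2*(f + f**2)/7 (H(f) = (((f + f**2)*(f + f))*f)/7 = (((f + f**2)*(2*f))*f)/7 = ((2*f*(f + f**2))*f)/7 = (2*f**2*(f + f**2))/7 = 2*f**2*(f + f**2)/7)
-47*(15 + H(8)) = -47*(15 + (2/7)*8**3*(1 + 8)) = -47*(15 + (2/7)*512*9) = -47*(15 + 9216/7) = -47*9321/7 = -438087/7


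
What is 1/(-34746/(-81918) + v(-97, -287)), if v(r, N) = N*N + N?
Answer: 13653/1120671337 ≈ 1.2183e-5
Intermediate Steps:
v(r, N) = N + N**2 (v(r, N) = N**2 + N = N + N**2)
1/(-34746/(-81918) + v(-97, -287)) = 1/(-34746/(-81918) - 287*(1 - 287)) = 1/(-34746*(-1/81918) - 287*(-286)) = 1/(5791/13653 + 82082) = 1/(1120671337/13653) = 13653/1120671337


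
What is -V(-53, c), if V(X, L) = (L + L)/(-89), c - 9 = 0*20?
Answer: 18/89 ≈ 0.20225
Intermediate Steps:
c = 9 (c = 9 + 0*20 = 9 + 0 = 9)
V(X, L) = -2*L/89 (V(X, L) = (2*L)*(-1/89) = -2*L/89)
-V(-53, c) = -(-2)*9/89 = -1*(-18/89) = 18/89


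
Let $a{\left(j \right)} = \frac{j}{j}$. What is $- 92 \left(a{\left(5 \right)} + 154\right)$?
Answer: $-14260$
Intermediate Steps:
$a{\left(j \right)} = 1$
$- 92 \left(a{\left(5 \right)} + 154\right) = - 92 \left(1 + 154\right) = \left(-92\right) 155 = -14260$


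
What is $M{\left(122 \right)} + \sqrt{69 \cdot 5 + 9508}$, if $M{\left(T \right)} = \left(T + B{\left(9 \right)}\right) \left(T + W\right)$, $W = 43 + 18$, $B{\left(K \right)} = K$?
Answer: $23973 + \sqrt{9853} \approx 24072.0$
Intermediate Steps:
$W = 61$
$M{\left(T \right)} = \left(9 + T\right) \left(61 + T\right)$ ($M{\left(T \right)} = \left(T + 9\right) \left(T + 61\right) = \left(9 + T\right) \left(61 + T\right)$)
$M{\left(122 \right)} + \sqrt{69 \cdot 5 + 9508} = \left(549 + 122^{2} + 70 \cdot 122\right) + \sqrt{69 \cdot 5 + 9508} = \left(549 + 14884 + 8540\right) + \sqrt{345 + 9508} = 23973 + \sqrt{9853}$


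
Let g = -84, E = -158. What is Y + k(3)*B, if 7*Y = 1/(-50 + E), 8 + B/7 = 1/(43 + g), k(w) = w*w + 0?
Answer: -30178553/59696 ≈ -505.54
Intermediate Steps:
k(w) = w² (k(w) = w² + 0 = w²)
B = -2303/41 (B = -56 + 7/(43 - 84) = -56 + 7/(-41) = -56 + 7*(-1/41) = -56 - 7/41 = -2303/41 ≈ -56.171)
Y = -1/1456 (Y = 1/(7*(-50 - 158)) = (⅐)/(-208) = (⅐)*(-1/208) = -1/1456 ≈ -0.00068681)
Y + k(3)*B = -1/1456 + 3²*(-2303/41) = -1/1456 + 9*(-2303/41) = -1/1456 - 20727/41 = -30178553/59696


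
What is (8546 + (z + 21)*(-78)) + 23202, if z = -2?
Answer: 30266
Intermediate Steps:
(8546 + (z + 21)*(-78)) + 23202 = (8546 + (-2 + 21)*(-78)) + 23202 = (8546 + 19*(-78)) + 23202 = (8546 - 1482) + 23202 = 7064 + 23202 = 30266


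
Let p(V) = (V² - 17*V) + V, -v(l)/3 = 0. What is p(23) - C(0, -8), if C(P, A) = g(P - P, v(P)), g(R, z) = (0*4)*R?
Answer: 161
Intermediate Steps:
v(l) = 0 (v(l) = -3*0 = 0)
p(V) = V² - 16*V
g(R, z) = 0 (g(R, z) = 0*R = 0)
C(P, A) = 0
p(23) - C(0, -8) = 23*(-16 + 23) - 1*0 = 23*7 + 0 = 161 + 0 = 161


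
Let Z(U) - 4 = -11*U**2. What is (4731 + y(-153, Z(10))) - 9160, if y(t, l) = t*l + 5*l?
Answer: 157779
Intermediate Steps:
Z(U) = 4 - 11*U**2
y(t, l) = 5*l + l*t (y(t, l) = l*t + 5*l = 5*l + l*t)
(4731 + y(-153, Z(10))) - 9160 = (4731 + (4 - 11*10**2)*(5 - 153)) - 9160 = (4731 + (4 - 11*100)*(-148)) - 9160 = (4731 + (4 - 1100)*(-148)) - 9160 = (4731 - 1096*(-148)) - 9160 = (4731 + 162208) - 9160 = 166939 - 9160 = 157779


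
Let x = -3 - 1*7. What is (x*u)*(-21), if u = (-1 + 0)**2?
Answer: 210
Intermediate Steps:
u = 1 (u = (-1)**2 = 1)
x = -10 (x = -3 - 7 = -10)
(x*u)*(-21) = -10*1*(-21) = -10*(-21) = 210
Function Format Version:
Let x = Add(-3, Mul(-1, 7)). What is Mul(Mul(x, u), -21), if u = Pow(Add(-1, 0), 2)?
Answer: 210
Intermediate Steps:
u = 1 (u = Pow(-1, 2) = 1)
x = -10 (x = Add(-3, -7) = -10)
Mul(Mul(x, u), -21) = Mul(Mul(-10, 1), -21) = Mul(-10, -21) = 210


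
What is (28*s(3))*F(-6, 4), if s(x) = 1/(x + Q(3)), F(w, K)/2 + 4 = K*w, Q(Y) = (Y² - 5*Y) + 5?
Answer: -784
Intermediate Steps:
Q(Y) = 5 + Y² - 5*Y
F(w, K) = -8 + 2*K*w (F(w, K) = -8 + 2*(K*w) = -8 + 2*K*w)
s(x) = 1/(-1 + x) (s(x) = 1/(x + (5 + 3² - 5*3)) = 1/(x + (5 + 9 - 15)) = 1/(x - 1) = 1/(-1 + x))
(28*s(3))*F(-6, 4) = (28/(-1 + 3))*(-8 + 2*4*(-6)) = (28/2)*(-8 - 48) = (28*(½))*(-56) = 14*(-56) = -784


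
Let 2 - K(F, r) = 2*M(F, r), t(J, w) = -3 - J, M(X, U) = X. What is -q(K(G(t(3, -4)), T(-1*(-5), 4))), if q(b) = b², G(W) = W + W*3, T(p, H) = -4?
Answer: -2500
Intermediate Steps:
G(W) = 4*W (G(W) = W + 3*W = 4*W)
K(F, r) = 2 - 2*F
-q(K(G(t(3, -4)), T(-1*(-5), 4))) = -(2 - 8*(-3 - 1*3))² = -(2 - 8*(-3 - 3))² = -(2 - 8*(-6))² = -(2 - 2*(-24))² = -(2 + 48)² = -1*50² = -1*2500 = -2500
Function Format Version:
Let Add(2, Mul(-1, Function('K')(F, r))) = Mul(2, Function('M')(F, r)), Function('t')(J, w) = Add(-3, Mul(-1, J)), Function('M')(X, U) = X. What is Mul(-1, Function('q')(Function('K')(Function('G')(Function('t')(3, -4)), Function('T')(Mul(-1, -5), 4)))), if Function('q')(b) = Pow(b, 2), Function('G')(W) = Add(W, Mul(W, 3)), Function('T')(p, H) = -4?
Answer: -2500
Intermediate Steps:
Function('G')(W) = Mul(4, W) (Function('G')(W) = Add(W, Mul(3, W)) = Mul(4, W))
Function('K')(F, r) = Add(2, Mul(-2, F)) (Function('K')(F, r) = Add(2, Mul(-1, Mul(2, F))) = Add(2, Mul(-2, F)))
Mul(-1, Function('q')(Function('K')(Function('G')(Function('t')(3, -4)), Function('T')(Mul(-1, -5), 4)))) = Mul(-1, Pow(Add(2, Mul(-2, Mul(4, Add(-3, Mul(-1, 3))))), 2)) = Mul(-1, Pow(Add(2, Mul(-2, Mul(4, Add(-3, -3)))), 2)) = Mul(-1, Pow(Add(2, Mul(-2, Mul(4, -6))), 2)) = Mul(-1, Pow(Add(2, Mul(-2, -24)), 2)) = Mul(-1, Pow(Add(2, 48), 2)) = Mul(-1, Pow(50, 2)) = Mul(-1, 2500) = -2500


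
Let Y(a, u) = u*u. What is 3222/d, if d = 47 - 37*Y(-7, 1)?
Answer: 1611/5 ≈ 322.20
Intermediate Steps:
Y(a, u) = u²
d = 10 (d = 47 - 37*1² = 47 - 37*1 = 47 - 37 = 10)
3222/d = 3222/10 = 3222*(⅒) = 1611/5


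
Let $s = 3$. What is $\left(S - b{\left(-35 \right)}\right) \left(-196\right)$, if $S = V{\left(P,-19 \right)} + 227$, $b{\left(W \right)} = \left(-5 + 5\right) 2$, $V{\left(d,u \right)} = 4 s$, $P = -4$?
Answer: $-46844$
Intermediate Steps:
$V{\left(d,u \right)} = 12$ ($V{\left(d,u \right)} = 4 \cdot 3 = 12$)
$b{\left(W \right)} = 0$ ($b{\left(W \right)} = 0 \cdot 2 = 0$)
$S = 239$ ($S = 12 + 227 = 239$)
$\left(S - b{\left(-35 \right)}\right) \left(-196\right) = \left(239 - 0\right) \left(-196\right) = \left(239 + 0\right) \left(-196\right) = 239 \left(-196\right) = -46844$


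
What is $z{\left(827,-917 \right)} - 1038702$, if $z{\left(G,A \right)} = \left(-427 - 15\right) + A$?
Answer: $-1040061$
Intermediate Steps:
$z{\left(G,A \right)} = -442 + A$
$z{\left(827,-917 \right)} - 1038702 = \left(-442 - 917\right) - 1038702 = -1359 - 1038702 = -1040061$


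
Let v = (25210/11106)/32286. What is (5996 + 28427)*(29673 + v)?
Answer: 183126877526259197/179284158 ≈ 1.0214e+9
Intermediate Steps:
v = 12605/179284158 (v = (25210*(1/11106))*(1/32286) = (12605/5553)*(1/32286) = 12605/179284158 ≈ 7.0307e-5)
(5996 + 28427)*(29673 + v) = (5996 + 28427)*(29673 + 12605/179284158) = 34423*(5319898832939/179284158) = 183126877526259197/179284158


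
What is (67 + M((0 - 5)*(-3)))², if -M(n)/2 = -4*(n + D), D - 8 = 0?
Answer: 63001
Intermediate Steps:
D = 8 (D = 8 + 0 = 8)
M(n) = 64 + 8*n (M(n) = -(-8)*(n + 8) = -(-8)*(8 + n) = -2*(-32 - 4*n) = 64 + 8*n)
(67 + M((0 - 5)*(-3)))² = (67 + (64 + 8*((0 - 5)*(-3))))² = (67 + (64 + 8*(-5*(-3))))² = (67 + (64 + 8*15))² = (67 + (64 + 120))² = (67 + 184)² = 251² = 63001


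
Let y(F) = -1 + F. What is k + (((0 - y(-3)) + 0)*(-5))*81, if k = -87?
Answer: -1707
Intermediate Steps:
k + (((0 - y(-3)) + 0)*(-5))*81 = -87 + (((0 - (-1 - 3)) + 0)*(-5))*81 = -87 + (((0 - 1*(-4)) + 0)*(-5))*81 = -87 + (((0 + 4) + 0)*(-5))*81 = -87 + ((4 + 0)*(-5))*81 = -87 + (4*(-5))*81 = -87 - 20*81 = -87 - 1620 = -1707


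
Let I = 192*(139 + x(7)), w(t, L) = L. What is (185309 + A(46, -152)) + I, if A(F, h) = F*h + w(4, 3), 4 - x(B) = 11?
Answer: 203664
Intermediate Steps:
x(B) = -7 (x(B) = 4 - 1*11 = 4 - 11 = -7)
A(F, h) = 3 + F*h (A(F, h) = F*h + 3 = 3 + F*h)
I = 25344 (I = 192*(139 - 7) = 192*132 = 25344)
(185309 + A(46, -152)) + I = (185309 + (3 + 46*(-152))) + 25344 = (185309 + (3 - 6992)) + 25344 = (185309 - 6989) + 25344 = 178320 + 25344 = 203664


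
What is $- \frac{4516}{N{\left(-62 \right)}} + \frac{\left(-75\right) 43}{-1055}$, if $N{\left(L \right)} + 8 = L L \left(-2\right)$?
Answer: $\frac{1479199}{405964} \approx 3.6437$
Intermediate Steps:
$N{\left(L \right)} = -8 - 2 L^{2}$ ($N{\left(L \right)} = -8 + L L \left(-2\right) = -8 + L \left(- 2 L\right) = -8 - 2 L^{2}$)
$- \frac{4516}{N{\left(-62 \right)}} + \frac{\left(-75\right) 43}{-1055} = - \frac{4516}{-8 - 2 \left(-62\right)^{2}} + \frac{\left(-75\right) 43}{-1055} = - \frac{4516}{-8 - 7688} - - \frac{645}{211} = - \frac{4516}{-8 - 7688} + \frac{645}{211} = - \frac{4516}{-7696} + \frac{645}{211} = \left(-4516\right) \left(- \frac{1}{7696}\right) + \frac{645}{211} = \frac{1129}{1924} + \frac{645}{211} = \frac{1479199}{405964}$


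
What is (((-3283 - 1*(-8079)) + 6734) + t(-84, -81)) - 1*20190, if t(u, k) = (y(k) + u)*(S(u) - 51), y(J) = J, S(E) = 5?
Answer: -1070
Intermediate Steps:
t(u, k) = -46*k - 46*u (t(u, k) = (k + u)*(5 - 51) = (k + u)*(-46) = -46*k - 46*u)
(((-3283 - 1*(-8079)) + 6734) + t(-84, -81)) - 1*20190 = (((-3283 - 1*(-8079)) + 6734) + (-46*(-81) - 46*(-84))) - 1*20190 = (((-3283 + 8079) + 6734) + (3726 + 3864)) - 20190 = ((4796 + 6734) + 7590) - 20190 = (11530 + 7590) - 20190 = 19120 - 20190 = -1070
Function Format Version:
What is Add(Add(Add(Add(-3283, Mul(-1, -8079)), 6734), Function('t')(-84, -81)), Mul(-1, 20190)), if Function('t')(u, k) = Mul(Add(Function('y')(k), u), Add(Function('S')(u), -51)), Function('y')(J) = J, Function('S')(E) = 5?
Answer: -1070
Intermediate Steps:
Function('t')(u, k) = Add(Mul(-46, k), Mul(-46, u)) (Function('t')(u, k) = Mul(Add(k, u), Add(5, -51)) = Mul(Add(k, u), -46) = Add(Mul(-46, k), Mul(-46, u)))
Add(Add(Add(Add(-3283, Mul(-1, -8079)), 6734), Function('t')(-84, -81)), Mul(-1, 20190)) = Add(Add(Add(Add(-3283, Mul(-1, -8079)), 6734), Add(Mul(-46, -81), Mul(-46, -84))), Mul(-1, 20190)) = Add(Add(Add(Add(-3283, 8079), 6734), Add(3726, 3864)), -20190) = Add(Add(Add(4796, 6734), 7590), -20190) = Add(Add(11530, 7590), -20190) = Add(19120, -20190) = -1070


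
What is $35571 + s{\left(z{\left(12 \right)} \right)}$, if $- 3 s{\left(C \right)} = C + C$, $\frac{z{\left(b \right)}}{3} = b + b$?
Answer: $35523$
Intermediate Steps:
$z{\left(b \right)} = 6 b$ ($z{\left(b \right)} = 3 \left(b + b\right) = 3 \cdot 2 b = 6 b$)
$s{\left(C \right)} = - \frac{2 C}{3}$ ($s{\left(C \right)} = - \frac{C + C}{3} = - \frac{2 C}{3}$)
$35571 + s{\left(z{\left(12 \right)} \right)} = 35571 - \frac{2 \cdot 6 \cdot 12}{3} = 35571 - 48 = 35523$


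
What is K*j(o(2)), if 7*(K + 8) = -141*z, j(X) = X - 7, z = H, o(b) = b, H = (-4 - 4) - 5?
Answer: -8885/7 ≈ -1269.3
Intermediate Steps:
H = -13 (H = -8 - 5 = -13)
z = -13
j(X) = -7 + X
K = 1777/7 (K = -8 + (-141*(-13))/7 = -8 + (⅐)*1833 = -8 + 1833/7 = 1777/7 ≈ 253.86)
K*j(o(2)) = 1777*(-7 + 2)/7 = (1777/7)*(-5) = -8885/7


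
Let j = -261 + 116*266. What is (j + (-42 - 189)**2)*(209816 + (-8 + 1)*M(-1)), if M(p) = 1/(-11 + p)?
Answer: 52846083211/3 ≈ 1.7615e+10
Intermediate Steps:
j = 30595 (j = -261 + 30856 = 30595)
(j + (-42 - 189)**2)*(209816 + (-8 + 1)*M(-1)) = (30595 + (-42 - 189)**2)*(209816 + (-8 + 1)/(-11 - 1)) = (30595 + (-231)**2)*(209816 - 7/(-12)) = (30595 + 53361)*(209816 - 7*(-1/12)) = 83956*(209816 + 7/12) = 83956*(2517799/12) = 52846083211/3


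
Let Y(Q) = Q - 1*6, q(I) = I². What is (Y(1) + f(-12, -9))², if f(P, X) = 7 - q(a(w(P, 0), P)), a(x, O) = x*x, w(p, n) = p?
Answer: 429898756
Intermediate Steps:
a(x, O) = x²
f(P, X) = 7 - P⁴ (f(P, X) = 7 - (P²)² = 7 - P⁴)
Y(Q) = -6 + Q (Y(Q) = Q - 6 = -6 + Q)
(Y(1) + f(-12, -9))² = ((-6 + 1) + (7 - 1*(-12)⁴))² = (-5 + (7 - 1*20736))² = (-5 + (7 - 20736))² = (-5 - 20729)² = (-20734)² = 429898756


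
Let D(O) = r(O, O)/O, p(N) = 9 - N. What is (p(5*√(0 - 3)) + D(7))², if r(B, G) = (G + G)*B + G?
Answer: 501 - 240*I*√3 ≈ 501.0 - 415.69*I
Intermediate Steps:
r(B, G) = G + 2*B*G (r(B, G) = (2*G)*B + G = 2*B*G + G = G + 2*B*G)
D(O) = 1 + 2*O (D(O) = (O*(1 + 2*O))/O = 1 + 2*O)
(p(5*√(0 - 3)) + D(7))² = ((9 - 5*√(0 - 3)) + (1 + 2*7))² = ((9 - 5*√(-3)) + (1 + 14))² = ((9 - 5*I*√3) + 15)² = (24 - 5*I*√3)²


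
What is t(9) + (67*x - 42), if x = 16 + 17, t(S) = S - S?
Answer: 2169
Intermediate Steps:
t(S) = 0
x = 33
t(9) + (67*x - 42) = 0 + (67*33 - 42) = 0 + (2211 - 42) = 0 + 2169 = 2169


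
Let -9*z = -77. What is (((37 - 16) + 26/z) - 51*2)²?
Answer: 36036009/5929 ≈ 6077.9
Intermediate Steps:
z = 77/9 (z = -⅑*(-77) = 77/9 ≈ 8.5556)
(((37 - 16) + 26/z) - 51*2)² = (((37 - 16) + 26/(77/9)) - 51*2)² = ((21 + 26*(9/77)) - 102)² = ((21 + 234/77) - 102)² = (1851/77 - 102)² = (-6003/77)² = 36036009/5929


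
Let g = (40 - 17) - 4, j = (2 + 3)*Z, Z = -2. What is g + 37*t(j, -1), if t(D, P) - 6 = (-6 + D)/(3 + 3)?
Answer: 427/3 ≈ 142.33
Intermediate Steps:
j = -10 (j = (2 + 3)*(-2) = 5*(-2) = -10)
g = 19 (g = 23 - 4 = 19)
t(D, P) = 5 + D/6 (t(D, P) = 6 + (-6 + D)/(3 + 3) = 6 + (-6 + D)/6 = 6 + (-6 + D)*(1/6) = 6 + (-1 + D/6) = 5 + D/6)
g + 37*t(j, -1) = 19 + 37*(5 + (1/6)*(-10)) = 19 + 37*(5 - 5/3) = 19 + 37*(10/3) = 19 + 370/3 = 427/3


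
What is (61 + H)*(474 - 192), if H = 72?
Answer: 37506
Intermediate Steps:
(61 + H)*(474 - 192) = (61 + 72)*(474 - 192) = 133*282 = 37506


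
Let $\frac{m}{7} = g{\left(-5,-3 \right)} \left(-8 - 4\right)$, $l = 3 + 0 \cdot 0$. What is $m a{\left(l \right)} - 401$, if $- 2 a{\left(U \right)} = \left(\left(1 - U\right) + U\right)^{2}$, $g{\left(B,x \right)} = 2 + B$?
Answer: $-527$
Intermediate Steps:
$l = 3$ ($l = 3 + 0 = 3$)
$m = 252$ ($m = 7 \left(2 - 5\right) \left(-8 - 4\right) = 7 \left(\left(-3\right) \left(-12\right)\right) = 7 \cdot 36 = 252$)
$a{\left(U \right)} = - \frac{1}{2}$ ($a{\left(U \right)} = - \frac{\left(\left(1 - U\right) + U\right)^{2}}{2} = - \frac{1^{2}}{2} = \left(- \frac{1}{2}\right) 1 = - \frac{1}{2}$)
$m a{\left(l \right)} - 401 = 252 \left(- \frac{1}{2}\right) - 401 = -126 - 401 = -527$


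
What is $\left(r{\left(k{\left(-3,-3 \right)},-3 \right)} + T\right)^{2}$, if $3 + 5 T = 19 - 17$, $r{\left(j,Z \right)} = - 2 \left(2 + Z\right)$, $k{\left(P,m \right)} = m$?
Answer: $\frac{81}{25} \approx 3.24$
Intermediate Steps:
$r{\left(j,Z \right)} = -4 - 2 Z$
$T = - \frac{1}{5}$ ($T = - \frac{3}{5} + \frac{19 - 17}{5} = - \frac{3}{5} + \frac{1}{5} \cdot 2 = - \frac{3}{5} + \frac{2}{5} = - \frac{1}{5} \approx -0.2$)
$\left(r{\left(k{\left(-3,-3 \right)},-3 \right)} + T\right)^{2} = \left(\left(-4 - -6\right) - \frac{1}{5}\right)^{2} = \left(\left(-4 + 6\right) - \frac{1}{5}\right)^{2} = \left(2 - \frac{1}{5}\right)^{2} = \left(\frac{9}{5}\right)^{2} = \frac{81}{25}$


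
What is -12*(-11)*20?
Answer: 2640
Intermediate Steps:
-12*(-11)*20 = 132*20 = 2640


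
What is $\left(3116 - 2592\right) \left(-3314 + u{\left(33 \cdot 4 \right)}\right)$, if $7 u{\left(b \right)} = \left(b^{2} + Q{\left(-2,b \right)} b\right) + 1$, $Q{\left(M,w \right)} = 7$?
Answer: $- \frac{2540876}{7} \approx -3.6298 \cdot 10^{5}$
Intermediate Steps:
$u{\left(b \right)} = \frac{1}{7} + b + \frac{b^{2}}{7}$ ($u{\left(b \right)} = \frac{\left(b^{2} + 7 b\right) + 1}{7} = \frac{1 + b^{2} + 7 b}{7} = \frac{1}{7} + b + \frac{b^{2}}{7}$)
$\left(3116 - 2592\right) \left(-3314 + u{\left(33 \cdot 4 \right)}\right) = \left(3116 - 2592\right) \left(-3314 + \left(\frac{1}{7} + 33 \cdot 4 + \frac{\left(33 \cdot 4\right)^{2}}{7}\right)\right) = 524 \left(-3314 + \left(\frac{1}{7} + 132 + \frac{132^{2}}{7}\right)\right) = 524 \left(-3314 + \left(\frac{1}{7} + 132 + \frac{1}{7} \cdot 17424\right)\right) = 524 \left(-3314 + \left(\frac{1}{7} + 132 + \frac{17424}{7}\right)\right) = 524 \left(-3314 + \frac{18349}{7}\right) = 524 \left(- \frac{4849}{7}\right) = - \frac{2540876}{7}$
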